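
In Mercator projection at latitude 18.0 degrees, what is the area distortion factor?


area_distortion = 1/cos^2(18.0) = 1.106

1.106


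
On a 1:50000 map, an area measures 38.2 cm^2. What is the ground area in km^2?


ground_area = 38.2 * (50000/100)^2 = 9550000.0 m^2 = 9.55 km^2

9.55 km^2


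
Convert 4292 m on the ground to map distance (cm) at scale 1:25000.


map_cm = 4292 * 100 / 25000 = 17.168 cm ≈ 17.17 cm

17.17 cm


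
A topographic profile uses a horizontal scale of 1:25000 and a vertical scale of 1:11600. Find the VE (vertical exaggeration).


VE = horizontal_scale / vertical_scale = 25000 / 11600 ≈ 2.2

2.2x


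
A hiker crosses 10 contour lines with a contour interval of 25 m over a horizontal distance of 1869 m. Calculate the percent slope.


elevation change = 10 * 25 = 250 m
slope = 250 / 1869 * 100 = 13.4%

13.4%


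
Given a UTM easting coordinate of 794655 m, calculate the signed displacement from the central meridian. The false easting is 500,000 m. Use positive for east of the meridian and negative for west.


displacement = 794655 - 500000 = 294655 m

294655 m


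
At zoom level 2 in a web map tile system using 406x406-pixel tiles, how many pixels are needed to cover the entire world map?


tiles per axis = 2^2 = 4
total tiles = 4^2 = 16
pixels per axis = 4 * 406 = 1624
total pixels = 1624^2 = 2637376

2637376 pixels


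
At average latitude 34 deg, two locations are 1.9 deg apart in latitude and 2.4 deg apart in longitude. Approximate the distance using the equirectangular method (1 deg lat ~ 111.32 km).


dlat_km = 1.9 * 111.32 = 211.508
dlon_km = 2.4 * 111.32 * cos(34) ≈ 221.492
dist = sqrt(211.508^2 + 221.492^2) ≈ 306.3 km

306.3 km


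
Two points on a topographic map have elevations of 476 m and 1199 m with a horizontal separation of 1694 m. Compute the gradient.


gradient = (1199 - 476) / 1694 = 723 / 1694 = 0.4268

0.4268


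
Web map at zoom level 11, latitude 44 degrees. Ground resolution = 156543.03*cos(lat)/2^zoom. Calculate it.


res = 156543.03 * cos(44) / 2^11 = 156543.03 * 0.7193398 / 2048 = 54.98 m/pixel

54.98 m/pixel


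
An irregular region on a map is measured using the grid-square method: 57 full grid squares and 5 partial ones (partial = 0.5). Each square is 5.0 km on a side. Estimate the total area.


effective squares = 57 + 5 * 0.5 = 59.5
area = 59.5 * 25.0 = 1487.5 km^2

1487.5 km^2


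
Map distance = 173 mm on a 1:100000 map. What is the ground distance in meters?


ground = 173 mm * 100000 / 1000 = 17300.0 m

17300.0 m


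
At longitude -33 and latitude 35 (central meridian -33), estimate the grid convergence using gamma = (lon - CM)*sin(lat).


gamma = (-33 - -33) * sin(35) = 0 * 0.573576 = 0.0 degrees

0.0 degrees


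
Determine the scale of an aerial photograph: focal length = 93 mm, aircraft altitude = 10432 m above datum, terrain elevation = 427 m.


scale = f / (H - h) = 93 mm / 10005 m = 93 / 10005000 = 1:107581

1:107581


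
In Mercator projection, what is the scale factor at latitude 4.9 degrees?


SF = 1 / cos(4.9) = 1 / 0.996345 = 1.004

1.004


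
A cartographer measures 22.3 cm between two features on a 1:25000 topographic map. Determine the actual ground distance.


ground = 22.3 cm * 25000 / 100 = 5575.0 m = 5.575 km

5.575 km


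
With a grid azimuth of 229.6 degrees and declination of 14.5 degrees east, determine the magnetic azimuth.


magnetic azimuth = grid azimuth - declination (east +ve)
mag_az = 229.6 - 14.5 = 215.1 degrees

215.1 degrees


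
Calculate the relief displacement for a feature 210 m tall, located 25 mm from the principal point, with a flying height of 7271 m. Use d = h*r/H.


d = h * r / H = 210 * 25 / 7271 = 0.72 mm

0.72 mm


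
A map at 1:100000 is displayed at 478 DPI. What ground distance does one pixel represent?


pixel_cm = 2.54 / 478 ≈ 0.005314 cm
ground = pixel_cm * 100000 / 100 = 2.54 * 100000 / (478 * 100) = 254000 / 47800 ≈ 5.31 m

5.31 m


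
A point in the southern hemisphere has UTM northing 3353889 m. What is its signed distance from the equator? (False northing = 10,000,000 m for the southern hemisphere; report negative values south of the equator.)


For southern: actual = 3353889 - 10000000 = -6646111 m

-6646111 m


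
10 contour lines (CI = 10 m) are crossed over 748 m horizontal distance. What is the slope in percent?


elevation change = 10 * 10 = 100 m
slope = 100 / 748 * 100 = 13.4%

13.4%


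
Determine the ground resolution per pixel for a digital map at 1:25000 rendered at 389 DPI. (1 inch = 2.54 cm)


pixel_cm = 2.54 / 389 ≈ 0.00653 cm
ground = pixel_cm * 25000 / 100 = 2.54 * 25000 / (389 * 100) = 63500 / 38900 ≈ 1.63 m

1.63 m


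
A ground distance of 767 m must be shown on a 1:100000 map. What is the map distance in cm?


map_cm = 767 * 100 / 100000 = 0.767 cm ≈ 0.77 cm

0.77 cm


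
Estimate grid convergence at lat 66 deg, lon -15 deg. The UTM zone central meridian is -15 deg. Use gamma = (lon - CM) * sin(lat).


gamma = (-15 - -15) * sin(66) = 0 * 0.913545 = 0.0 degrees

0.0 degrees


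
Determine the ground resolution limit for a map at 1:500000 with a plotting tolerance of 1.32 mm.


ground = 1.32 mm * 500000 / 1000 = 660.0 m

660.0 m


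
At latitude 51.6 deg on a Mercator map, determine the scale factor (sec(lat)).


SF = 1 / cos(51.6) = 1 / 0.621148 = 1.61

1.61


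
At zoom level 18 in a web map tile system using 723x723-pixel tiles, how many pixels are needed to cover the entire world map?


tiles per axis = 2^18 = 262144
total tiles = 262144^2 = 68719476736
pixels per axis = 262144 * 723 = 189530112
total pixels = 189530112^2 = 35921663354732544

35921663354732544 pixels


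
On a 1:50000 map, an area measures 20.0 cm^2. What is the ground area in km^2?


ground_area = 20.0 * (50000/100)^2 = 5000000.0 m^2 = 5.0 km^2

5.0 km^2


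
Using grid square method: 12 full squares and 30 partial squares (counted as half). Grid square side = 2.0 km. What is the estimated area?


effective squares = 12 + 30 * 0.5 = 27.0
area = 27.0 * 4.0 = 108.0 km^2

108.0 km^2


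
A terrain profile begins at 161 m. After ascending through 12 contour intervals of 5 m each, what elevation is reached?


elevation = 161 + 12 * 5 = 221 m

221 m


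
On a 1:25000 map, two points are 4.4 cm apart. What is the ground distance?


ground = 4.4 cm * 25000 / 100 = 1100.0 m = 1.1 km

1.1 km


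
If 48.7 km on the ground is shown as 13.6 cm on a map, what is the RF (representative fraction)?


ground = 48.7 km = 4870000 cm; RF denominator = ground / map = 4870000 / 13.6 ≈ 358088; RF = 1:358088

1:358088


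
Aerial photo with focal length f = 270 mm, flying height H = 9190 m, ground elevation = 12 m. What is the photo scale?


scale = f / (H - h) = 270 mm / 9178 m = 270 / 9178000 = 1:33993

1:33993


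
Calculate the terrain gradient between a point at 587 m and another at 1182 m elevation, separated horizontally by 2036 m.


gradient = (1182 - 587) / 2036 = 595 / 2036 = 0.2922

0.2922


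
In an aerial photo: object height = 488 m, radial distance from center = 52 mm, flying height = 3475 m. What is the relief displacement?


d = h * r / H = 488 * 52 / 3475 = 7.3 mm

7.3 mm


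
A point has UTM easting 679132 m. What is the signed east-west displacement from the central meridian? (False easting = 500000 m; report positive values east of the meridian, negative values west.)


displacement = 679132 - 500000 = 179132 m

179132 m


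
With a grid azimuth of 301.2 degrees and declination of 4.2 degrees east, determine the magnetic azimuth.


magnetic azimuth = grid azimuth - declination (east +ve)
mag_az = 301.2 - 4.2 = 297.0 degrees

297.0 degrees


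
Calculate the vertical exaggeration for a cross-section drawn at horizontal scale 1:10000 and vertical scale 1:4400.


VE = horizontal_scale / vertical_scale = 10000 / 4400 ≈ 2.3

2.3x


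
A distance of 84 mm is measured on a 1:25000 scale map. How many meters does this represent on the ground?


ground = 84 mm * 25000 / 1000 = 2100.0 m

2100.0 m


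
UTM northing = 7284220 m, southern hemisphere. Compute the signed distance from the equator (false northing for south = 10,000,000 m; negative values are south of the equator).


For southern: actual = 7284220 - 10000000 = -2715780 m

-2715780 m


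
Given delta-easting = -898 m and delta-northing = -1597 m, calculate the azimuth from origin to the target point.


az = atan2(-898, -1597) = -150.7 deg
adjusted to 0-360: 209.3 degrees

209.3 degrees


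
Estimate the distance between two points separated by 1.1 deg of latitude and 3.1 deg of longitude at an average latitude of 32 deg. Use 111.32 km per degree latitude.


dlat_km = 1.1 * 111.32 = 122.452
dlon_km = 3.1 * 111.32 * cos(32) ≈ 292.655
dist = sqrt(122.452^2 + 292.655^2) ≈ 317.2 km

317.2 km


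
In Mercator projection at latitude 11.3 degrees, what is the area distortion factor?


area_distortion = 1/cos^2(11.3) = 1.04

1.04


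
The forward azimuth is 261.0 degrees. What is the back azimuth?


back azimuth = (261.0 + 180) mod 360 = 81.0 degrees

81.0 degrees


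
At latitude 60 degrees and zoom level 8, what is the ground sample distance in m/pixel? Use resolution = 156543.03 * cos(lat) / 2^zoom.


res = 156543.03 * cos(60) / 2^8 = 156543.03 * 0.5 / 256 = 305.75 m/pixel

305.75 m/pixel


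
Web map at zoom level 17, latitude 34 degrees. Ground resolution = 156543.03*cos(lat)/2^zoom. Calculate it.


res = 156543.03 * cos(34) / 2^17 = 156543.03 * 0.82903757 / 131072 = 0.99 m/pixel

0.99 m/pixel


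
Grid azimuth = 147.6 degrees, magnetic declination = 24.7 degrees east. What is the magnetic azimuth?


magnetic azimuth = grid azimuth - declination (east +ve)
mag_az = 147.6 - 24.7 = 122.9 degrees

122.9 degrees


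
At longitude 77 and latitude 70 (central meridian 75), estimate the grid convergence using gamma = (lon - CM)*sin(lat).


gamma = (77 - 75) * sin(70) = 2 * 0.939693 = 1.879 degrees

1.879 degrees


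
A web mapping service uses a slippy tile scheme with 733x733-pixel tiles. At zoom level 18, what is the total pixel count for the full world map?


tiles per axis = 2^18 = 262144
total tiles = 262144^2 = 68719476736
pixels per axis = 262144 * 733 = 192151552
total pixels = 192151552^2 = 36922218936008704

36922218936008704 pixels


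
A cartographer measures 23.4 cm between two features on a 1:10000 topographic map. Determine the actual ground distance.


ground = 23.4 cm * 10000 / 100 = 2340.0 m = 2.34 km

2.34 km


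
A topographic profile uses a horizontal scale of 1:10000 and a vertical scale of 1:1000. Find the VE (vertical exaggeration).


VE = horizontal_scale / vertical_scale = 10000 / 1000 = 10.0

10.0x


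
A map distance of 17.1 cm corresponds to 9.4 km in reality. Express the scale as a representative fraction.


ground = 9.4 km = 940000 cm; RF denominator = ground / map = 940000 / 17.1 ≈ 54971; RF = 1:54971

1:54971


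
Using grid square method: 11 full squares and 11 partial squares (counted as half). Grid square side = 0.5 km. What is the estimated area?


effective squares = 11 + 11 * 0.5 = 16.5
area = 16.5 * 0.25 = 4.125 km^2

4.125 km^2


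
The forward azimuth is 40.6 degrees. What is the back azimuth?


back azimuth = (40.6 + 180) mod 360 = 220.6 degrees

220.6 degrees


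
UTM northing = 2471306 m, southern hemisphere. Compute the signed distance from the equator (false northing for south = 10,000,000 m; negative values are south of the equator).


For southern: actual = 2471306 - 10000000 = -7528694 m

-7528694 m


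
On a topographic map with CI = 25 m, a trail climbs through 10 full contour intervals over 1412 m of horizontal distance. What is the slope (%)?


elevation change = 10 * 25 = 250 m
slope = 250 / 1412 * 100 = 17.7%

17.7%


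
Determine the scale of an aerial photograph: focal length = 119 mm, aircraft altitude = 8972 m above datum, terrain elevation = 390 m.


scale = f / (H - h) = 119 mm / 8582 m = 119 / 8582000 = 1:72118

1:72118


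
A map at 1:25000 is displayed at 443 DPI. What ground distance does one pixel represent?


pixel_cm = 2.54 / 443 ≈ 0.005734 cm
ground = pixel_cm * 25000 / 100 = 2.54 * 25000 / (443 * 100) = 63500 / 44300 ≈ 1.43 m

1.43 m


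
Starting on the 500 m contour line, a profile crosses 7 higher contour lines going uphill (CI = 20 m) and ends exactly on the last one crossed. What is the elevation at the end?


elevation = 500 + 7 * 20 = 640 m

640 m


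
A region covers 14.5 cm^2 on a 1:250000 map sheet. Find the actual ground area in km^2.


ground_area = 14.5 * (250000/100)^2 = 90625000.0 m^2 = 90.625 km^2

90.625 km^2


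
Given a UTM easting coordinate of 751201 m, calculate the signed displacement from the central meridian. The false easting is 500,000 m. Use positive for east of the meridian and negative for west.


displacement = 751201 - 500000 = 251201 m

251201 m


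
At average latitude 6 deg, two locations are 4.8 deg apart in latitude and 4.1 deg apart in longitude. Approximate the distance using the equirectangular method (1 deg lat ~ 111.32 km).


dlat_km = 4.8 * 111.32 = 534.336
dlon_km = 4.1 * 111.32 * cos(6) ≈ 453.912
dist = sqrt(534.336^2 + 453.912^2) ≈ 701.1 km

701.1 km


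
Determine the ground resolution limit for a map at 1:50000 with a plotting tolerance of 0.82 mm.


ground = 0.82 mm * 50000 / 1000 = 41.0 m

41.0 m


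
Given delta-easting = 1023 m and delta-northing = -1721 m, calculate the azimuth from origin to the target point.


az = atan2(1023, -1721) = 149.3 deg
adjusted to 0-360: 149.3 degrees

149.3 degrees


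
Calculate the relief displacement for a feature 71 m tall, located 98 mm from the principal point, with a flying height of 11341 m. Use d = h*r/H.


d = h * r / H = 71 * 98 / 11341 = 0.61 mm

0.61 mm


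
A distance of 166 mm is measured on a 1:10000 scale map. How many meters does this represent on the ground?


ground = 166 mm * 10000 / 1000 = 1660.0 m

1660.0 m


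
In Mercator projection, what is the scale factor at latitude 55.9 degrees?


SF = 1 / cos(55.9) = 1 / 0.560639 = 1.784

1.784


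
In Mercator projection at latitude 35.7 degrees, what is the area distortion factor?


area_distortion = 1/cos^2(35.7) = 1.516

1.516


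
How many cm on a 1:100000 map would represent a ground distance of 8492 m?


map_cm = 8492 * 100 / 100000 = 8.492 cm ≈ 8.49 cm

8.49 cm


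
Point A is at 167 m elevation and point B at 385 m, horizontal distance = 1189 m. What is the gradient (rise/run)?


gradient = (385 - 167) / 1189 = 218 / 1189 = 0.1833

0.1833


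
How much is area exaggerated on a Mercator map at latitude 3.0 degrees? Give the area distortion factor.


area_distortion = 1/cos^2(3.0) = 1.003

1.003


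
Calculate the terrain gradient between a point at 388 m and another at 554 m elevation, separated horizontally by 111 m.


gradient = (554 - 388) / 111 = 166 / 111 = 1.4955

1.4955


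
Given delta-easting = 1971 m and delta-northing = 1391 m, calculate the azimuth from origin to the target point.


az = atan2(1971, 1391) = 54.8 deg
adjusted to 0-360: 54.8 degrees

54.8 degrees


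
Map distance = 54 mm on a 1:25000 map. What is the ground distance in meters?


ground = 54 mm * 25000 / 1000 = 1350.0 m

1350.0 m


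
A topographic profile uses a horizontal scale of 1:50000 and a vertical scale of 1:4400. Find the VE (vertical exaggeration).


VE = horizontal_scale / vertical_scale = 50000 / 4400 ≈ 11.4

11.4x


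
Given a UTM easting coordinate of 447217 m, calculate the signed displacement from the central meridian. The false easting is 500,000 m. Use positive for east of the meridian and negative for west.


displacement = 447217 - 500000 = -52783 m

-52783 m


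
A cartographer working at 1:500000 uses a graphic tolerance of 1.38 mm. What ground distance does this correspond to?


ground = 1.38 mm * 500000 / 1000 = 690.0 m

690.0 m


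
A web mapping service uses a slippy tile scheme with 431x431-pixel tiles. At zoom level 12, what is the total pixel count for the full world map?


tiles per axis = 2^12 = 4096
total tiles = 4096^2 = 16777216
pixels per axis = 4096 * 431 = 1765376
total pixels = 1765376^2 = 3116552421376

3116552421376 pixels


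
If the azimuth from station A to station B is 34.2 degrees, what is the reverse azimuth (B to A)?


back azimuth = (34.2 + 180) mod 360 = 214.2 degrees

214.2 degrees


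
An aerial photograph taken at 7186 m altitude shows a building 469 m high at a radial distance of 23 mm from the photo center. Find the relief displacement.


d = h * r / H = 469 * 23 / 7186 = 1.5 mm

1.5 mm


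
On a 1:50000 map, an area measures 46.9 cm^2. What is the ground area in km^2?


ground_area = 46.9 * (50000/100)^2 = 11725000.0 m^2 = 11.725 km^2

11.725 km^2


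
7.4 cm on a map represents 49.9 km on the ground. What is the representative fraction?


ground = 49.9 km = 4990000 cm; RF denominator = ground / map = 4990000 / 7.4 ≈ 674324; RF = 1:674324

1:674324


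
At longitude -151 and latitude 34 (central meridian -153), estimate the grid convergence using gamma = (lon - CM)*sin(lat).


gamma = (-151 - -153) * sin(34) = 2 * 0.559193 = 1.118 degrees

1.118 degrees


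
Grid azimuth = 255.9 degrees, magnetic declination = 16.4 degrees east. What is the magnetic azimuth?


magnetic azimuth = grid azimuth - declination (east +ve)
mag_az = 255.9 - 16.4 = 239.5 degrees

239.5 degrees


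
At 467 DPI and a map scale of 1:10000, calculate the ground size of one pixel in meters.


pixel_cm = 2.54 / 467 ≈ 0.005439 cm
ground = pixel_cm * 10000 / 100 = 2.54 * 10000 / (467 * 100) = 25400 / 46700 ≈ 0.54 m

0.54 m


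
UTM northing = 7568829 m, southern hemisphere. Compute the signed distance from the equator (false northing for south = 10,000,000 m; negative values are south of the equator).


For southern: actual = 7568829 - 10000000 = -2431171 m

-2431171 m


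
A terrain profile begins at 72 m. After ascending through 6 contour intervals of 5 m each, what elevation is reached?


elevation = 72 + 6 * 5 = 102 m

102 m


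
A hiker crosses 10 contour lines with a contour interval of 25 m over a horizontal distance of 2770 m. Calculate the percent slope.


elevation change = 10 * 25 = 250 m
slope = 250 / 2770 * 100 = 9.0%

9.0%


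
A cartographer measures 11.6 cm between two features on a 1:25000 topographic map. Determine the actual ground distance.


ground = 11.6 cm * 25000 / 100 = 2900.0 m = 2.9 km

2.9 km


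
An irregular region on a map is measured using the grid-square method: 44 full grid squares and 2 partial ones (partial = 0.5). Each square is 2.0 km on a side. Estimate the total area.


effective squares = 44 + 2 * 0.5 = 45.0
area = 45.0 * 4.0 = 180.0 km^2

180.0 km^2


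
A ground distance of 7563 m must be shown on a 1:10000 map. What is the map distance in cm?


map_cm = 7563 * 100 / 10000 = 75.63 cm

75.63 cm


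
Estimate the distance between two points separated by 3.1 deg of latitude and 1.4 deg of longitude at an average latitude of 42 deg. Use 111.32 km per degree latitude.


dlat_km = 3.1 * 111.32 = 345.092
dlon_km = 1.4 * 111.32 * cos(42) ≈ 115.818
dist = sqrt(345.092^2 + 115.818^2) ≈ 364.0 km

364.0 km


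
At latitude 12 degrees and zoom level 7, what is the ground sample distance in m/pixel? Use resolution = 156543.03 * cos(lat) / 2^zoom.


res = 156543.03 * cos(12) / 2^7 = 156543.03 * 0.9781476 / 128 = 1196.27 m/pixel

1196.27 m/pixel


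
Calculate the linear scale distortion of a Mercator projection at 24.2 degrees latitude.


SF = 1 / cos(24.2) = 1 / 0.91212 = 1.096

1.096


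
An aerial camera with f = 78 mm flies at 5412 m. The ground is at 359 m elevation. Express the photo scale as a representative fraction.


scale = f / (H - h) = 78 mm / 5053 m = 78 / 5053000 = 1:64782

1:64782


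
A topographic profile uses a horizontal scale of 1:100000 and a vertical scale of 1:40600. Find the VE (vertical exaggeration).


VE = horizontal_scale / vertical_scale = 100000 / 40600 ≈ 2.5

2.5x


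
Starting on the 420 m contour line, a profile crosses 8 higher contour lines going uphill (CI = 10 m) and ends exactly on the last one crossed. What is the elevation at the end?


elevation = 420 + 8 * 10 = 500 m

500 m


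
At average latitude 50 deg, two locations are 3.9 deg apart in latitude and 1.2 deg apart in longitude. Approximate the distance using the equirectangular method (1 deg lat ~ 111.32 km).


dlat_km = 3.9 * 111.32 = 434.148
dlon_km = 1.2 * 111.32 * cos(50) ≈ 85.866
dist = sqrt(434.148^2 + 85.866^2) ≈ 442.6 km

442.6 km


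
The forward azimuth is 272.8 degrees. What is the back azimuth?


back azimuth = (272.8 + 180) mod 360 = 92.8 degrees

92.8 degrees


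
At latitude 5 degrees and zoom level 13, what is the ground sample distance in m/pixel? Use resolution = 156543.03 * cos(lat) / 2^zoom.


res = 156543.03 * cos(5) / 2^13 = 156543.03 * 0.9961947 / 8192 = 19.04 m/pixel

19.04 m/pixel


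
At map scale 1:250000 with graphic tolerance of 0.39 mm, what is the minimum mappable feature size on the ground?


ground = 0.39 mm * 250000 / 1000 = 97.5 m

97.5 m


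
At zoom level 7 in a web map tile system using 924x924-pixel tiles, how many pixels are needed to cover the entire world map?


tiles per axis = 2^7 = 128
total tiles = 128^2 = 16384
pixels per axis = 128 * 924 = 118272
total pixels = 118272^2 = 13988265984

13988265984 pixels


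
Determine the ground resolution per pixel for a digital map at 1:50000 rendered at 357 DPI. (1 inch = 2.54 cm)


pixel_cm = 2.54 / 357 ≈ 0.007115 cm
ground = pixel_cm * 50000 / 100 = 2.54 * 50000 / (357 * 100) = 127000 / 35700 ≈ 3.56 m

3.56 m


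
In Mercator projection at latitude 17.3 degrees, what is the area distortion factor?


area_distortion = 1/cos^2(17.3) = 1.097

1.097


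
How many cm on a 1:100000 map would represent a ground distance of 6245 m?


map_cm = 6245 * 100 / 100000 = 6.245 cm ≈ 6.25 cm

6.25 cm


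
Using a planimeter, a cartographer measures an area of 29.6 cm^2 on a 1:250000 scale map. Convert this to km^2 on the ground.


ground_area = 29.6 * (250000/100)^2 = 185000000.0 m^2 = 185.0 km^2

185.0 km^2


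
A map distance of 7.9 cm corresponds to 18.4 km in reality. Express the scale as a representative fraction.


ground = 18.4 km = 1840000 cm; RF denominator = ground / map = 1840000 / 7.9 ≈ 232911; RF = 1:232911

1:232911


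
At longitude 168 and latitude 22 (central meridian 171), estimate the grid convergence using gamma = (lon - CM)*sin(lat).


gamma = (168 - 171) * sin(22) = -3 * 0.374607 = -1.124 degrees

-1.124 degrees


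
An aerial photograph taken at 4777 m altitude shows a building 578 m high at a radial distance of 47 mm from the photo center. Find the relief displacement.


d = h * r / H = 578 * 47 / 4777 = 5.69 mm

5.69 mm


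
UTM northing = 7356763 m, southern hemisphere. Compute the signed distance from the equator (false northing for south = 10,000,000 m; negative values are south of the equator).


For southern: actual = 7356763 - 10000000 = -2643237 m

-2643237 m


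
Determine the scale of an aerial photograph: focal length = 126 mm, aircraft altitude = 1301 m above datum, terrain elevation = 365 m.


scale = f / (H - h) = 126 mm / 936 m = 126 / 936000 = 1:7429

1:7429


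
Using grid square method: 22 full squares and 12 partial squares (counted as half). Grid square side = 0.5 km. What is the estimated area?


effective squares = 22 + 12 * 0.5 = 28.0
area = 28.0 * 0.25 = 7.0 km^2

7.0 km^2


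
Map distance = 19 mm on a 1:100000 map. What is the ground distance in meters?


ground = 19 mm * 100000 / 1000 = 1900.0 m

1900.0 m


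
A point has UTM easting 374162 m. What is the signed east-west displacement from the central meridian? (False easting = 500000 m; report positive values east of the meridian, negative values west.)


displacement = 374162 - 500000 = -125838 m

-125838 m


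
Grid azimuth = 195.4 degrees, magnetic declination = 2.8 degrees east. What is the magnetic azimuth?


magnetic azimuth = grid azimuth - declination (east +ve)
mag_az = 195.4 - 2.8 = 192.6 degrees

192.6 degrees


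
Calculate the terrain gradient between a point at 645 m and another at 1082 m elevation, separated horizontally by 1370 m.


gradient = (1082 - 645) / 1370 = 437 / 1370 = 0.319

0.319


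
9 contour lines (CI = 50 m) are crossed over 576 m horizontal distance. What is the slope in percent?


elevation change = 9 * 50 = 450 m
slope = 450 / 576 * 100 = 78.1%

78.1%


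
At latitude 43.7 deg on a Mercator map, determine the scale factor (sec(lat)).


SF = 1 / cos(43.7) = 1 / 0.722967 = 1.383

1.383


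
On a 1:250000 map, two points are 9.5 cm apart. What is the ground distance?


ground = 9.5 cm * 250000 / 100 = 23750.0 m = 23.75 km

23.75 km


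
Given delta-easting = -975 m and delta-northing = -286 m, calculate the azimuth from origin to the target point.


az = atan2(-975, -286) = -106.3 deg
adjusted to 0-360: 253.7 degrees

253.7 degrees


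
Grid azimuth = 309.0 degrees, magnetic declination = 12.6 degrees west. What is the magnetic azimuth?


magnetic azimuth = grid azimuth - declination (east +ve)
mag_az = 309.0 - -12.6 = 321.6 degrees

321.6 degrees


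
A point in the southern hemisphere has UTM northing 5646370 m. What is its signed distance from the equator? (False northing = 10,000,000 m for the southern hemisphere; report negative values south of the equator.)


For southern: actual = 5646370 - 10000000 = -4353630 m

-4353630 m


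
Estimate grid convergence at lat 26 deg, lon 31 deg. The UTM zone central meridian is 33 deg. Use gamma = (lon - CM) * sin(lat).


gamma = (31 - 33) * sin(26) = -2 * 0.438371 = -0.877 degrees

-0.877 degrees


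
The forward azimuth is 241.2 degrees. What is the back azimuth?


back azimuth = (241.2 + 180) mod 360 = 61.2 degrees

61.2 degrees


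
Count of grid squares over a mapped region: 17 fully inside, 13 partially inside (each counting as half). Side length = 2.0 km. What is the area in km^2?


effective squares = 17 + 13 * 0.5 = 23.5
area = 23.5 * 4.0 = 94.0 km^2

94.0 km^2


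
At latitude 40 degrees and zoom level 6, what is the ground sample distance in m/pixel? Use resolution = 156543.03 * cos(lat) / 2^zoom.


res = 156543.03 * cos(40) / 2^6 = 156543.03 * 0.76604444 / 64 = 1873.73 m/pixel

1873.73 m/pixel


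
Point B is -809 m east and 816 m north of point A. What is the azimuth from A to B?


az = atan2(-809, 816) = -44.8 deg
adjusted to 0-360: 315.2 degrees

315.2 degrees


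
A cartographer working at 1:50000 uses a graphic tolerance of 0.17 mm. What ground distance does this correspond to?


ground = 0.17 mm * 50000 / 1000 = 8.5 m

8.5 m


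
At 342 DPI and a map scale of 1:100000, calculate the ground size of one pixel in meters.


pixel_cm = 2.54 / 342 ≈ 0.007427 cm
ground = pixel_cm * 100000 / 100 = 2.54 * 100000 / (342 * 100) = 254000 / 34200 ≈ 7.43 m

7.43 m


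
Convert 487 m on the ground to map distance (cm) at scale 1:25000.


map_cm = 487 * 100 / 25000 = 1.948 cm ≈ 1.95 cm

1.95 cm


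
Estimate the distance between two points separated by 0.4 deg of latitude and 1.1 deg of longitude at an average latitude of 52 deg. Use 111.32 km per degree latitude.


dlat_km = 0.4 * 111.32 = 44.528
dlon_km = 1.1 * 111.32 * cos(52) ≈ 75.389
dist = sqrt(44.528^2 + 75.389^2) ≈ 87.6 km

87.6 km


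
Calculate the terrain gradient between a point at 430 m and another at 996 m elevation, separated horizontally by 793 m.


gradient = (996 - 430) / 793 = 566 / 793 = 0.7137

0.7137


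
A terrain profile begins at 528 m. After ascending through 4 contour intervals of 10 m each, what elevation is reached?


elevation = 528 + 4 * 10 = 568 m

568 m


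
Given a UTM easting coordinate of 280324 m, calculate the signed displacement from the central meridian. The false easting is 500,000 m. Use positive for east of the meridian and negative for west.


displacement = 280324 - 500000 = -219676 m

-219676 m


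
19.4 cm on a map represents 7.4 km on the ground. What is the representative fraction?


ground = 7.4 km = 740000 cm; RF denominator = ground / map = 740000 / 19.4 ≈ 38144; RF = 1:38144

1:38144


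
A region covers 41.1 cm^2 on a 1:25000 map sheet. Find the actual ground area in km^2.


ground_area = 41.1 * (25000/100)^2 = 2568750.0 m^2 = 2.56875 km^2 ≈ 2.569 km^2

2.569 km^2


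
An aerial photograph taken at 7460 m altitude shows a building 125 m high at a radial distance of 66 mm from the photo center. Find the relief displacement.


d = h * r / H = 125 * 66 / 7460 = 1.11 mm

1.11 mm


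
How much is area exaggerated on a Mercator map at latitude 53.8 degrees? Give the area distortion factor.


area_distortion = 1/cos^2(53.8) = 2.867

2.867


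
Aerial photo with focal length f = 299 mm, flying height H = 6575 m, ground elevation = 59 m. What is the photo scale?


scale = f / (H - h) = 299 mm / 6516 m = 299 / 6516000 = 1:21793

1:21793


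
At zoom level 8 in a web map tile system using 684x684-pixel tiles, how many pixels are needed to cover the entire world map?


tiles per axis = 2^8 = 256
total tiles = 256^2 = 65536
pixels per axis = 256 * 684 = 175104
total pixels = 175104^2 = 30661410816

30661410816 pixels


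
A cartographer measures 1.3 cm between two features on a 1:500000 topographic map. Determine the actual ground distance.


ground = 1.3 cm * 500000 / 100 = 6500.0 m = 6.5 km

6.5 km


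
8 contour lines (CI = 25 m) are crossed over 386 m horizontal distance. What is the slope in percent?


elevation change = 8 * 25 = 200 m
slope = 200 / 386 * 100 = 51.8%

51.8%


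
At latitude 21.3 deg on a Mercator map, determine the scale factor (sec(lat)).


SF = 1 / cos(21.3) = 1 / 0.931691 = 1.073

1.073


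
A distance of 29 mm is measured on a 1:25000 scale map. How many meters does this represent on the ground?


ground = 29 mm * 25000 / 1000 = 725.0 m

725.0 m


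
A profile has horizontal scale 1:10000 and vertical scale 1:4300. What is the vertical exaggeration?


VE = horizontal_scale / vertical_scale = 10000 / 4300 ≈ 2.3

2.3x


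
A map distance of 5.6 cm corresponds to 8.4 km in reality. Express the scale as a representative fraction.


ground = 8.4 km = 840000 cm; RF denominator = ground / map = 840000 / 5.6 = 150000; RF = 1:150000

1:150000


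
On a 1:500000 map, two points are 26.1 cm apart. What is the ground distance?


ground = 26.1 cm * 500000 / 100 = 130500.0 m = 130.5 km

130.5 km


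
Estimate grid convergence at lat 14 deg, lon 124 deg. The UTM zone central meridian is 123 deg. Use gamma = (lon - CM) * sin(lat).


gamma = (124 - 123) * sin(14) = 1 * 0.241922 = 0.242 degrees

0.242 degrees


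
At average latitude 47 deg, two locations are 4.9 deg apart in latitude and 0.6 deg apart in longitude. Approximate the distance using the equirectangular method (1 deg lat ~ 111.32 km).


dlat_km = 4.9 * 111.32 = 545.468
dlon_km = 0.6 * 111.32 * cos(47) ≈ 45.552
dist = sqrt(545.468^2 + 45.552^2) ≈ 547.4 km

547.4 km


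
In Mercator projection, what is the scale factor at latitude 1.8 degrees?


SF = 1 / cos(1.8) = 1 / 0.999507 = 1.0

1.0


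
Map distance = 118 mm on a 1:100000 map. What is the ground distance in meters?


ground = 118 mm * 100000 / 1000 = 11800.0 m

11800.0 m


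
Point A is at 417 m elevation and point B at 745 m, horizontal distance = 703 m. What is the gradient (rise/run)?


gradient = (745 - 417) / 703 = 328 / 703 = 0.4666

0.4666


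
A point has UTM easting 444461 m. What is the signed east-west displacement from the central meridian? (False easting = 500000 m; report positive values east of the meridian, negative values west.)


displacement = 444461 - 500000 = -55539 m

-55539 m


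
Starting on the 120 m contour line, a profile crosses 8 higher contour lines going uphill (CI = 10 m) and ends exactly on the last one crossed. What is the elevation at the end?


elevation = 120 + 8 * 10 = 200 m

200 m


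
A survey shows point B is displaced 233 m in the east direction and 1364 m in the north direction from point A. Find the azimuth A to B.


az = atan2(233, 1364) = 9.7 deg
adjusted to 0-360: 9.7 degrees

9.7 degrees


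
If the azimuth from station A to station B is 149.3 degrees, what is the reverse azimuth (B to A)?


back azimuth = (149.3 + 180) mod 360 = 329.3 degrees

329.3 degrees


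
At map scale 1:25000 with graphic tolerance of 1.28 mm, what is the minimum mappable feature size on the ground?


ground = 1.28 mm * 25000 / 1000 = 32.0 m

32.0 m


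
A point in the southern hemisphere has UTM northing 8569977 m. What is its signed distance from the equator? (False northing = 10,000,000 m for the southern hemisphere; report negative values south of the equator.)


For southern: actual = 8569977 - 10000000 = -1430023 m

-1430023 m


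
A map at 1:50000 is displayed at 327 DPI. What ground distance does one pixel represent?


pixel_cm = 2.54 / 327 ≈ 0.007768 cm
ground = pixel_cm * 50000 / 100 = 2.54 * 50000 / (327 * 100) = 127000 / 32700 ≈ 3.88 m

3.88 m


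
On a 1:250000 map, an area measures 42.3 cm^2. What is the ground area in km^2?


ground_area = 42.3 * (250000/100)^2 = 264375000.0 m^2 = 264.375 km^2

264.375 km^2


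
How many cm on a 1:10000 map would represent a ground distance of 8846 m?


map_cm = 8846 * 100 / 10000 = 88.46 cm

88.46 cm


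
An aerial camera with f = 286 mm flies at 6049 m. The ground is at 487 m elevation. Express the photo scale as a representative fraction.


scale = f / (H - h) = 286 mm / 5562 m = 286 / 5562000 = 1:19448

1:19448


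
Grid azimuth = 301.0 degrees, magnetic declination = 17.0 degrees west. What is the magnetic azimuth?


magnetic azimuth = grid azimuth - declination (east +ve)
mag_az = 301.0 - -17.0 = 318.0 degrees

318.0 degrees


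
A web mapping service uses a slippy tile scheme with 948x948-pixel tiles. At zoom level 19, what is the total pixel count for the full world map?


tiles per axis = 2^19 = 524288
total tiles = 524288^2 = 274877906944
pixels per axis = 524288 * 948 = 497025024
total pixels = 497025024^2 = 247033874482200576

247033874482200576 pixels


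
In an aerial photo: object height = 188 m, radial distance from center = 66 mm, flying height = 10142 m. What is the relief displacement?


d = h * r / H = 188 * 66 / 10142 = 1.22 mm

1.22 mm


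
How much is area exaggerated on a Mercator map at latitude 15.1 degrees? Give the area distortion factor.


area_distortion = 1/cos^2(15.1) = 1.073

1.073


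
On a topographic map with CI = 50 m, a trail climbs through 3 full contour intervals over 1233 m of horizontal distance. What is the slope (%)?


elevation change = 3 * 50 = 150 m
slope = 150 / 1233 * 100 = 12.2%

12.2%


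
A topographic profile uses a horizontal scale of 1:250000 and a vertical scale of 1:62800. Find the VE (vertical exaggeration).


VE = horizontal_scale / vertical_scale = 250000 / 62800 ≈ 4.0

4.0x


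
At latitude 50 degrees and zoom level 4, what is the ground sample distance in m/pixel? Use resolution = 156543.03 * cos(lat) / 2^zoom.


res = 156543.03 * cos(50) / 2^4 = 156543.03 * 0.64278761 / 16 = 6289.0 m/pixel

6289.0 m/pixel


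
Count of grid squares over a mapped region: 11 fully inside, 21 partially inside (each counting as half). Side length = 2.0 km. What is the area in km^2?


effective squares = 11 + 21 * 0.5 = 21.5
area = 21.5 * 4.0 = 86.0 km^2

86.0 km^2


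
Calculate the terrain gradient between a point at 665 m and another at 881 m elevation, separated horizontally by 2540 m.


gradient = (881 - 665) / 2540 = 216 / 2540 = 0.085

0.085


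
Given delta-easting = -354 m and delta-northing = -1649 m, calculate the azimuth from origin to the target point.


az = atan2(-354, -1649) = -167.9 deg
adjusted to 0-360: 192.1 degrees

192.1 degrees


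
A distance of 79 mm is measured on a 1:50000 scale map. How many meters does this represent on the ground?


ground = 79 mm * 50000 / 1000 = 3950.0 m

3950.0 m


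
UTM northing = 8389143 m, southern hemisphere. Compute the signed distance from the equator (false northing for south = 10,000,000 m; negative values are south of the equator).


For southern: actual = 8389143 - 10000000 = -1610857 m

-1610857 m


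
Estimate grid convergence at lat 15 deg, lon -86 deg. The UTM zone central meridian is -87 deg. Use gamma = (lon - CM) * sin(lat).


gamma = (-86 - -87) * sin(15) = 1 * 0.258819 = 0.259 degrees

0.259 degrees


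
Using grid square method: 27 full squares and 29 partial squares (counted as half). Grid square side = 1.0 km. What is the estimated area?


effective squares = 27 + 29 * 0.5 = 41.5
area = 41.5 * 1.0 = 41.5 km^2

41.5 km^2


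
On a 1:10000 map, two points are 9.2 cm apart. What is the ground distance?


ground = 9.2 cm * 10000 / 100 = 920.0 m

920.0 m


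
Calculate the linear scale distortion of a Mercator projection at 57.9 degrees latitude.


SF = 1 / cos(57.9) = 1 / 0.531399 = 1.882

1.882


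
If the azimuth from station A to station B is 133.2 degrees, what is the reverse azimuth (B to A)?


back azimuth = (133.2 + 180) mod 360 = 313.2 degrees

313.2 degrees


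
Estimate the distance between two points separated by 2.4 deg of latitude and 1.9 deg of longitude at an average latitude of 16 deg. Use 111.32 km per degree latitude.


dlat_km = 2.4 * 111.32 = 267.168
dlon_km = 1.9 * 111.32 * cos(16) ≈ 203.315
dist = sqrt(267.168^2 + 203.315^2) ≈ 335.7 km

335.7 km


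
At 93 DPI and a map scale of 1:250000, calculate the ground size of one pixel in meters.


pixel_cm = 2.54 / 93 ≈ 0.027312 cm
ground = pixel_cm * 250000 / 100 = 2.54 * 250000 / (93 * 100) = 635000 / 9300 ≈ 68.28 m

68.28 m


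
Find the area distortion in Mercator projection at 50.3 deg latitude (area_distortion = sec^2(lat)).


area_distortion = 1/cos^2(50.3) = 2.451

2.451


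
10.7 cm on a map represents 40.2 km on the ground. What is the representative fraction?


ground = 40.2 km = 4020000 cm; RF denominator = ground / map = 4020000 / 10.7 ≈ 375701; RF = 1:375701

1:375701


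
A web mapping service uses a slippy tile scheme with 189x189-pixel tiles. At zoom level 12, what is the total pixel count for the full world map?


tiles per axis = 2^12 = 4096
total tiles = 4096^2 = 16777216
pixels per axis = 4096 * 189 = 774144
total pixels = 774144^2 = 599298932736

599298932736 pixels


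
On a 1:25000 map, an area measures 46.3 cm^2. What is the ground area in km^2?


ground_area = 46.3 * (25000/100)^2 = 2893750.0 m^2 = 2.89375 km^2 ≈ 2.894 km^2

2.894 km^2


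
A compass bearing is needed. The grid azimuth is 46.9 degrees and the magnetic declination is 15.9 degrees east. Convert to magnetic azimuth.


magnetic azimuth = grid azimuth - declination (east +ve)
mag_az = 46.9 - 15.9 = 31.0 degrees

31.0 degrees


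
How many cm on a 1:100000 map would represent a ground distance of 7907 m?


map_cm = 7907 * 100 / 100000 = 7.907 cm ≈ 7.91 cm

7.91 cm
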